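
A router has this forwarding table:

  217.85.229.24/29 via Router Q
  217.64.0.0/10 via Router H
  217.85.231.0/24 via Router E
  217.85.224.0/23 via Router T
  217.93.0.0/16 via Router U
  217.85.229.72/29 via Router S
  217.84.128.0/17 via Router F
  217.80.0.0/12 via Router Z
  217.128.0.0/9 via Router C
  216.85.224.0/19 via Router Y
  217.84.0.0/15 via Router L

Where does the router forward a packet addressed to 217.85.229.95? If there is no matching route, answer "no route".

Router L

Routes whose prefix contains 217.85.229.95:
  217.64.0.0/10 (217.64.0.0 - 217.127.255.255) -> Router H
  217.80.0.0/12 (217.80.0.0 - 217.95.255.255) -> Router Z
  217.84.0.0/15 (217.84.0.0 - 217.85.255.255) -> Router L
More-specific entries that do NOT match:
  217.85.229.24/29 (217.85.229.24 - 217.85.229.31) does not contain 217.85.229.95
  217.85.229.72/29 (217.85.229.72 - 217.85.229.79) does not contain 217.85.229.95
  217.85.231.0/24 (217.85.231.0 - 217.85.231.255) does not contain 217.85.229.95
  217.85.224.0/23 (217.85.224.0 - 217.85.225.255) does not contain 217.85.229.95
  216.85.224.0/19 (216.85.224.0 - 216.85.255.255) does not contain 217.85.229.95
  217.84.128.0/17 (217.84.128.0 - 217.84.255.255) does not contain 217.85.229.95
  217.93.0.0/16 (217.93.0.0 - 217.93.255.255) does not contain 217.85.229.95
Longest matching prefix is /15 -> next hop Router L.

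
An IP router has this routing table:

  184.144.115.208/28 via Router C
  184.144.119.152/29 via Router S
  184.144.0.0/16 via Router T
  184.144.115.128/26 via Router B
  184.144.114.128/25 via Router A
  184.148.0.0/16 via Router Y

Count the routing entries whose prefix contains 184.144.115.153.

2

Prefixes containing 184.144.115.153:
  184.144.0.0/16 (184.144.0.0 - 184.144.255.255)
  184.144.115.128/26 (184.144.115.128 - 184.144.115.191)
Total matching entries: 2.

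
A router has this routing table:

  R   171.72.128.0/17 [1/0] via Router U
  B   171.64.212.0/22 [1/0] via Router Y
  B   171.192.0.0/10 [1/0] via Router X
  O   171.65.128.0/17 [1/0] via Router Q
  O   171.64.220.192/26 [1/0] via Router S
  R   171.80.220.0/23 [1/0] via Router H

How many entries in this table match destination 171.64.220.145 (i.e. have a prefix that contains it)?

No listed prefix contains 171.64.220.145.
Total matching entries: 0.

0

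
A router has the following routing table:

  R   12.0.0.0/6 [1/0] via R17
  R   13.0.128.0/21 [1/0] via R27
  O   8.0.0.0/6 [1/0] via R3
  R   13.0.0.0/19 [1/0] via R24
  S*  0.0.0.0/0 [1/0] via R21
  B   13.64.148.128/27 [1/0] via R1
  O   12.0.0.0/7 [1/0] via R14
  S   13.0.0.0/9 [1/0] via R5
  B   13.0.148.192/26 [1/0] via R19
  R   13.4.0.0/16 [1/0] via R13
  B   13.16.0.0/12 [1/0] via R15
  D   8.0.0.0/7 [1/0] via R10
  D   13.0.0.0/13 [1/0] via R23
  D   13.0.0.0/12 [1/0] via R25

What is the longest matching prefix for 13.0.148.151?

13.0.0.0/13

Entries matching 13.0.148.151:
  0.0.0.0/0 (default, matches everything)
  12.0.0.0/6 (12.0.0.0 - 15.255.255.255)
  12.0.0.0/7 (12.0.0.0 - 13.255.255.255)
  13.0.0.0/9 (13.0.0.0 - 13.127.255.255)
  13.0.0.0/12 (13.0.0.0 - 13.15.255.255)
  13.0.0.0/13 (13.0.0.0 - 13.7.255.255)
Most specific is 13.0.0.0/13.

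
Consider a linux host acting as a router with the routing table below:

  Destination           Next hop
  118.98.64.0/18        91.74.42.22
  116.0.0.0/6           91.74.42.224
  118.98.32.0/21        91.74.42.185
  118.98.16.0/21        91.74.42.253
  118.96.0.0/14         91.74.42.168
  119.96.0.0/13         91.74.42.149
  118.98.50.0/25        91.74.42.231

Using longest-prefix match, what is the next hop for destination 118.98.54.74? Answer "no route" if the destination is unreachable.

91.74.42.168

Routes whose prefix contains 118.98.54.74:
  116.0.0.0/6 (116.0.0.0 - 119.255.255.255) -> 91.74.42.224
  118.96.0.0/14 (118.96.0.0 - 118.99.255.255) -> 91.74.42.168
More-specific entries that do NOT match:
  118.98.50.0/25 (118.98.50.0 - 118.98.50.127) does not contain 118.98.54.74
  118.98.32.0/21 (118.98.32.0 - 118.98.39.255) does not contain 118.98.54.74
  118.98.16.0/21 (118.98.16.0 - 118.98.23.255) does not contain 118.98.54.74
  118.98.64.0/18 (118.98.64.0 - 118.98.127.255) does not contain 118.98.54.74
Longest matching prefix is /14 -> next hop 91.74.42.168.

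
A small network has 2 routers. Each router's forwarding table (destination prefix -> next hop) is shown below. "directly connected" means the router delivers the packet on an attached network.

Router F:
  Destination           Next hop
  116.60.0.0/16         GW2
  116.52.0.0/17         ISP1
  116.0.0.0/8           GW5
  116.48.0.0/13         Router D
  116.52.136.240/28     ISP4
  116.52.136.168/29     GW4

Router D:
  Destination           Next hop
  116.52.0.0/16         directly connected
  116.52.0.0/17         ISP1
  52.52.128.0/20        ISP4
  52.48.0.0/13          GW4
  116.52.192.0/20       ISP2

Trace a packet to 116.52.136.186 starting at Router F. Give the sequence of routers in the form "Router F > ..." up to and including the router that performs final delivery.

At Router F: longest match for 116.52.136.186 is 116.48.0.0/13 -> Router D
At Router D: longest match for 116.52.136.186 is 116.52.0.0/16 -> directly connected

Router F > Router D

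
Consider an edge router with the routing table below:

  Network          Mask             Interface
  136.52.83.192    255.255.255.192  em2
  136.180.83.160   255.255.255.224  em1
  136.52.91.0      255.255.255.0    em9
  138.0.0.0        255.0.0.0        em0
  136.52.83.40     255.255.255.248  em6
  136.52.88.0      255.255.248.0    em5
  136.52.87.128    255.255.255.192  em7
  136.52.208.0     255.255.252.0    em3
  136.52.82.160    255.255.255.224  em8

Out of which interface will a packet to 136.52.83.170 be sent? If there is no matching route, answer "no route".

no route

No entry's prefix contains 136.52.83.170; there is no default route.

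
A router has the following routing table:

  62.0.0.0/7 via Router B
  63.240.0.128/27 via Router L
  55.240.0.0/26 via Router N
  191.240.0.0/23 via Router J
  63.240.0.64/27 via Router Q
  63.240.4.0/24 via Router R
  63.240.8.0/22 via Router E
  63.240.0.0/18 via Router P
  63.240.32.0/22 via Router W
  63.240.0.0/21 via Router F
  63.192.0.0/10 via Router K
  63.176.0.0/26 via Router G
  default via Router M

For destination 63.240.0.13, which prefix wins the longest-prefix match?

63.240.0.0/21

Entries matching 63.240.0.13:
  0.0.0.0/0 (default, matches everything)
  62.0.0.0/7 (62.0.0.0 - 63.255.255.255)
  63.192.0.0/10 (63.192.0.0 - 63.255.255.255)
  63.240.0.0/18 (63.240.0.0 - 63.240.63.255)
  63.240.0.0/21 (63.240.0.0 - 63.240.7.255)
Most specific is 63.240.0.0/21.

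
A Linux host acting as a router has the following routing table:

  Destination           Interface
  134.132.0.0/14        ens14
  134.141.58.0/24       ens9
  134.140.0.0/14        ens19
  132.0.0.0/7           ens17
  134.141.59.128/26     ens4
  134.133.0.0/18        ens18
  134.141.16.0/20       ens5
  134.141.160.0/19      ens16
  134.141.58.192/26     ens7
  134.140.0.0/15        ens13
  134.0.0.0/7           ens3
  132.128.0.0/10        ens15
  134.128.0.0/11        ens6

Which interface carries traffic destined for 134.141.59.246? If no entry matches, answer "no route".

Routes whose prefix contains 134.141.59.246:
  134.0.0.0/7 (134.0.0.0 - 135.255.255.255) -> ens3
  134.128.0.0/11 (134.128.0.0 - 134.159.255.255) -> ens6
  134.140.0.0/14 (134.140.0.0 - 134.143.255.255) -> ens19
  134.140.0.0/15 (134.140.0.0 - 134.141.255.255) -> ens13
More-specific entries that do NOT match:
  134.141.59.128/26 (134.141.59.128 - 134.141.59.191) does not contain 134.141.59.246
  134.141.58.192/26 (134.141.58.192 - 134.141.58.255) does not contain 134.141.59.246
  134.141.58.0/24 (134.141.58.0 - 134.141.58.255) does not contain 134.141.59.246
  134.141.16.0/20 (134.141.16.0 - 134.141.31.255) does not contain 134.141.59.246
  134.141.160.0/19 (134.141.160.0 - 134.141.191.255) does not contain 134.141.59.246
  134.133.0.0/18 (134.133.0.0 - 134.133.63.255) does not contain 134.141.59.246
Longest matching prefix is /15 -> interface ens13.

ens13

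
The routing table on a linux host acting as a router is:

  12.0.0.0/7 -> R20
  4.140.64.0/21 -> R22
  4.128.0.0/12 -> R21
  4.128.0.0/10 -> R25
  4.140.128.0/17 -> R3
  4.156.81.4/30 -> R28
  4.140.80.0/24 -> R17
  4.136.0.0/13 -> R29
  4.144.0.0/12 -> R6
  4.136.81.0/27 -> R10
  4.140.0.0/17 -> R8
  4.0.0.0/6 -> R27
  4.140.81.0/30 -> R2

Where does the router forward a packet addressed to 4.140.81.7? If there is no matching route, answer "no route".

Routes whose prefix contains 4.140.81.7:
  4.0.0.0/6 (4.0.0.0 - 7.255.255.255) -> R27
  4.128.0.0/10 (4.128.0.0 - 4.191.255.255) -> R25
  4.128.0.0/12 (4.128.0.0 - 4.143.255.255) -> R21
  4.136.0.0/13 (4.136.0.0 - 4.143.255.255) -> R29
  4.140.0.0/17 (4.140.0.0 - 4.140.127.255) -> R8
More-specific entries that do NOT match:
  4.156.81.4/30 (4.156.81.4 - 4.156.81.7) does not contain 4.140.81.7
  4.140.81.0/30 (4.140.81.0 - 4.140.81.3) does not contain 4.140.81.7
  4.136.81.0/27 (4.136.81.0 - 4.136.81.31) does not contain 4.140.81.7
  4.140.80.0/24 (4.140.80.0 - 4.140.80.255) does not contain 4.140.81.7
  4.140.64.0/21 (4.140.64.0 - 4.140.71.255) does not contain 4.140.81.7
Longest matching prefix is /17 -> next hop R8.

R8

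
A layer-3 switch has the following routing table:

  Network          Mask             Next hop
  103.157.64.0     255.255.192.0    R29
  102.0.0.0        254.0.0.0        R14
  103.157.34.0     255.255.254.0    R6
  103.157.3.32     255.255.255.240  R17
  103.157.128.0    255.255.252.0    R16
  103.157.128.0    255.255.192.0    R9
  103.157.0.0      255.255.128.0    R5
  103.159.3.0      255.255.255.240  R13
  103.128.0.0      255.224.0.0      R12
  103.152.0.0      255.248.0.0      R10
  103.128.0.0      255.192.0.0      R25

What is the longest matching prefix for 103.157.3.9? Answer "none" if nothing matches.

Entries matching 103.157.3.9:
  102.0.0.0/7 (102.0.0.0 - 103.255.255.255)
  103.128.0.0/10 (103.128.0.0 - 103.191.255.255)
  103.128.0.0/11 (103.128.0.0 - 103.159.255.255)
  103.152.0.0/13 (103.152.0.0 - 103.159.255.255)
  103.157.0.0/17 (103.157.0.0 - 103.157.127.255)
Most specific is 103.157.0.0/17.

103.157.0.0/17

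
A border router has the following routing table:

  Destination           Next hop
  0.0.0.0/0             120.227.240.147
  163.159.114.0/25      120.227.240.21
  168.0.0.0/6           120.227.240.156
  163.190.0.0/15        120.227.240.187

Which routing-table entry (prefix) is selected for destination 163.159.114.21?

163.159.114.0/25

Entries matching 163.159.114.21:
  0.0.0.0/0 (default, matches everything)
  163.159.114.0/25 (163.159.114.0 - 163.159.114.127)
Most specific is 163.159.114.0/25.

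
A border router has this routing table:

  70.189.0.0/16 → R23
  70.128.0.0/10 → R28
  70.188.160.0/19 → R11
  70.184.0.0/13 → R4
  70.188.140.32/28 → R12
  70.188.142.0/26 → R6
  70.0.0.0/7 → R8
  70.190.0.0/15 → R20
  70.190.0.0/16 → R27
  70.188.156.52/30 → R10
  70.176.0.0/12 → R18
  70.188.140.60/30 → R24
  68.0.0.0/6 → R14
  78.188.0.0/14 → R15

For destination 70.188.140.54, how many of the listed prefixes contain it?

5

Prefixes containing 70.188.140.54:
  68.0.0.0/6 (68.0.0.0 - 71.255.255.255)
  70.0.0.0/7 (70.0.0.0 - 71.255.255.255)
  70.128.0.0/10 (70.128.0.0 - 70.191.255.255)
  70.176.0.0/12 (70.176.0.0 - 70.191.255.255)
  70.184.0.0/13 (70.184.0.0 - 70.191.255.255)
Total matching entries: 5.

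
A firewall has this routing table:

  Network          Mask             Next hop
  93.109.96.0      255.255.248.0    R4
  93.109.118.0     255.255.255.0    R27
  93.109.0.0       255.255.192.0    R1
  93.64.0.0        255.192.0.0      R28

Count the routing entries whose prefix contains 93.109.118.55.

Prefixes containing 93.109.118.55:
  93.64.0.0/10 (93.64.0.0 - 93.127.255.255)
  93.109.118.0/24 (93.109.118.0 - 93.109.118.255)
Total matching entries: 2.

2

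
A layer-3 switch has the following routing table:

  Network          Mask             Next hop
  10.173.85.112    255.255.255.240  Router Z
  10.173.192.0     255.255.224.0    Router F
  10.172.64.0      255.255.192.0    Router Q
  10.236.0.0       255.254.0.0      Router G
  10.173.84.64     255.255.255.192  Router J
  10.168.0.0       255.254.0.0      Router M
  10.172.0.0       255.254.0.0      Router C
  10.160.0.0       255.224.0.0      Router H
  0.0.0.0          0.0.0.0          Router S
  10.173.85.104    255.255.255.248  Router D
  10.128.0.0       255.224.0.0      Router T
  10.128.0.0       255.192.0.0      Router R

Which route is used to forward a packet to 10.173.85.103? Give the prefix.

Entries matching 10.173.85.103:
  0.0.0.0/0 (default, matches everything)
  10.128.0.0/10 (10.128.0.0 - 10.191.255.255)
  10.160.0.0/11 (10.160.0.0 - 10.191.255.255)
  10.172.0.0/15 (10.172.0.0 - 10.173.255.255)
Most specific is 10.172.0.0/15.

10.172.0.0/15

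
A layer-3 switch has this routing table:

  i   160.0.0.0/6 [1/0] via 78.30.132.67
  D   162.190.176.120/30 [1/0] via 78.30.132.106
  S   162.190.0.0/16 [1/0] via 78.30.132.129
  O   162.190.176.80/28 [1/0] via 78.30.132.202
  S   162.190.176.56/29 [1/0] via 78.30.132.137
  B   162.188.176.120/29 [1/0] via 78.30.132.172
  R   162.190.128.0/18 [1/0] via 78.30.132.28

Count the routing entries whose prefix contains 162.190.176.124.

3

Prefixes containing 162.190.176.124:
  160.0.0.0/6 (160.0.0.0 - 163.255.255.255)
  162.190.0.0/16 (162.190.0.0 - 162.190.255.255)
  162.190.128.0/18 (162.190.128.0 - 162.190.191.255)
Total matching entries: 3.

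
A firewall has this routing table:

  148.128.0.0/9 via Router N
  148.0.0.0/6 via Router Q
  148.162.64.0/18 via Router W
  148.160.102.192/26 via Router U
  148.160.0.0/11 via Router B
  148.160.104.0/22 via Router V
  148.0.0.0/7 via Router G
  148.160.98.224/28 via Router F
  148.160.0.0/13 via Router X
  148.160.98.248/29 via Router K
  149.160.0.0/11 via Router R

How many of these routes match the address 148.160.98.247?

5

Prefixes containing 148.160.98.247:
  148.0.0.0/6 (148.0.0.0 - 151.255.255.255)
  148.0.0.0/7 (148.0.0.0 - 149.255.255.255)
  148.128.0.0/9 (148.128.0.0 - 148.255.255.255)
  148.160.0.0/11 (148.160.0.0 - 148.191.255.255)
  148.160.0.0/13 (148.160.0.0 - 148.167.255.255)
Total matching entries: 5.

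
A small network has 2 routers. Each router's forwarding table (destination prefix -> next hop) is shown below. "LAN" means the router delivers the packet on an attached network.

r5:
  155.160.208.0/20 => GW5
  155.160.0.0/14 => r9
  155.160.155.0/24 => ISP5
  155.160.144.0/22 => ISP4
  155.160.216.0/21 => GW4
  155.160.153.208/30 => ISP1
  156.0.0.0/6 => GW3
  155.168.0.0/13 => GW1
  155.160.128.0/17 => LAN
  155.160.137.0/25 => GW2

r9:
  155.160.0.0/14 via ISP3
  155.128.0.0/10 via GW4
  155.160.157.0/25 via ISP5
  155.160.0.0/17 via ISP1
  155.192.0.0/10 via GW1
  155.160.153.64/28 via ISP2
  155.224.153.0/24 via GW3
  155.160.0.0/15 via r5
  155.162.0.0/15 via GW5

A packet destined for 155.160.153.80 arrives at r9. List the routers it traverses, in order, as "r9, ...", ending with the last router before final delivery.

r9, r5

At r9: longest match for 155.160.153.80 is 155.160.0.0/15 -> r5
At r5: longest match for 155.160.153.80 is 155.160.128.0/17 -> LAN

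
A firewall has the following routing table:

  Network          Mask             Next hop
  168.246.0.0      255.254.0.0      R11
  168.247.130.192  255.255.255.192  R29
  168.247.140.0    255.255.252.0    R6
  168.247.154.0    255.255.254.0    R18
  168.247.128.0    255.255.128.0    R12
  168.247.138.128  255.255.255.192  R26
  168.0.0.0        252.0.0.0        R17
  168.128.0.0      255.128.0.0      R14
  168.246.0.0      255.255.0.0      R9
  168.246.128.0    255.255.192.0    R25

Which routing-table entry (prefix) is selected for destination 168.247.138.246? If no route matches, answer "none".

Entries matching 168.247.138.246:
  168.0.0.0/6 (168.0.0.0 - 171.255.255.255)
  168.128.0.0/9 (168.128.0.0 - 168.255.255.255)
  168.246.0.0/15 (168.246.0.0 - 168.247.255.255)
  168.247.128.0/17 (168.247.128.0 - 168.247.255.255)
Most specific is 168.247.128.0/17.

168.247.128.0/17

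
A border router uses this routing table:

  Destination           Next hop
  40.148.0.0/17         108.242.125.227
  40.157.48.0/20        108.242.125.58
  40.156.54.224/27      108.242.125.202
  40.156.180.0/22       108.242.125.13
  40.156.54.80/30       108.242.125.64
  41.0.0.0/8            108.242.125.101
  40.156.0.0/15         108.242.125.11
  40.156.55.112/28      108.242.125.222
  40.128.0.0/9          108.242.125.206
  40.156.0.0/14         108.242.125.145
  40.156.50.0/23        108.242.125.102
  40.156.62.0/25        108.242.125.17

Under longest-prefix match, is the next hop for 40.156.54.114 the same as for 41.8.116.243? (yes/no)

no

40.156.54.114: longest match 40.156.0.0/15 -> 108.242.125.11
41.8.116.243: longest match 41.0.0.0/8 -> 108.242.125.101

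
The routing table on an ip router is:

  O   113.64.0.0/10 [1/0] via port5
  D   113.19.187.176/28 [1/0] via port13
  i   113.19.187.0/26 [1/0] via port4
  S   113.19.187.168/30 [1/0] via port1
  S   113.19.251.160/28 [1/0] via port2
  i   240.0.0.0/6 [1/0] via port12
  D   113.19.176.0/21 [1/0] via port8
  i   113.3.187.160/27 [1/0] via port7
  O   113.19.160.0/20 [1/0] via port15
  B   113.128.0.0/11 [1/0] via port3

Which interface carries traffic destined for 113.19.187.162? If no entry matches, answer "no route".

no route

No entry's prefix contains 113.19.187.162; there is no default route.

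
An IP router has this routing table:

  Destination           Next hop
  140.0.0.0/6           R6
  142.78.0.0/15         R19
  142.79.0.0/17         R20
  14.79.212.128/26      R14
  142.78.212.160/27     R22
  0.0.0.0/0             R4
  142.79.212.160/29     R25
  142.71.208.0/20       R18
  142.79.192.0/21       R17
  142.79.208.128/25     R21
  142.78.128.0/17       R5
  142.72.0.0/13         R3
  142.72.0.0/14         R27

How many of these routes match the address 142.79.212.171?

4

Prefixes containing 142.79.212.171:
  0.0.0.0/0 (default, matches everything)
  140.0.0.0/6 (140.0.0.0 - 143.255.255.255)
  142.72.0.0/13 (142.72.0.0 - 142.79.255.255)
  142.78.0.0/15 (142.78.0.0 - 142.79.255.255)
Total matching entries: 4.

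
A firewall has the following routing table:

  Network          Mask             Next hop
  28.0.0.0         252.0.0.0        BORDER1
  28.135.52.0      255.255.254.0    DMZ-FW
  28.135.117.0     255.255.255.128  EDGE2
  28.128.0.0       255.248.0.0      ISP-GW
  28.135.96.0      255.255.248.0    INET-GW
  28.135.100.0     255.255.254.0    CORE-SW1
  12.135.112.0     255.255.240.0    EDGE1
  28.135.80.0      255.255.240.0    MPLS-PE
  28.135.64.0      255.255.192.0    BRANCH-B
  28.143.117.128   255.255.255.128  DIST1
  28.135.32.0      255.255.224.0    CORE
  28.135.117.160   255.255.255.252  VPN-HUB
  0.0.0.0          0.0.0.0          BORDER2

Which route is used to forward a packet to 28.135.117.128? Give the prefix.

28.135.64.0/18

Entries matching 28.135.117.128:
  0.0.0.0/0 (default, matches everything)
  28.0.0.0/6 (28.0.0.0 - 31.255.255.255)
  28.128.0.0/13 (28.128.0.0 - 28.135.255.255)
  28.135.64.0/18 (28.135.64.0 - 28.135.127.255)
Most specific is 28.135.64.0/18.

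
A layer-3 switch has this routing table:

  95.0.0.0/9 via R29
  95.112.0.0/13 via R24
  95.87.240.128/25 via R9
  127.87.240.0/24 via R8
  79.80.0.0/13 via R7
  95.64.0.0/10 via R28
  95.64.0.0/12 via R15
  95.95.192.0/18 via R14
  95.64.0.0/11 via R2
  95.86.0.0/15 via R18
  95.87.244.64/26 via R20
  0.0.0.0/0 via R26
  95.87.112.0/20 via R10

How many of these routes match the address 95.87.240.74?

5

Prefixes containing 95.87.240.74:
  0.0.0.0/0 (default, matches everything)
  95.0.0.0/9 (95.0.0.0 - 95.127.255.255)
  95.64.0.0/10 (95.64.0.0 - 95.127.255.255)
  95.64.0.0/11 (95.64.0.0 - 95.95.255.255)
  95.86.0.0/15 (95.86.0.0 - 95.87.255.255)
Total matching entries: 5.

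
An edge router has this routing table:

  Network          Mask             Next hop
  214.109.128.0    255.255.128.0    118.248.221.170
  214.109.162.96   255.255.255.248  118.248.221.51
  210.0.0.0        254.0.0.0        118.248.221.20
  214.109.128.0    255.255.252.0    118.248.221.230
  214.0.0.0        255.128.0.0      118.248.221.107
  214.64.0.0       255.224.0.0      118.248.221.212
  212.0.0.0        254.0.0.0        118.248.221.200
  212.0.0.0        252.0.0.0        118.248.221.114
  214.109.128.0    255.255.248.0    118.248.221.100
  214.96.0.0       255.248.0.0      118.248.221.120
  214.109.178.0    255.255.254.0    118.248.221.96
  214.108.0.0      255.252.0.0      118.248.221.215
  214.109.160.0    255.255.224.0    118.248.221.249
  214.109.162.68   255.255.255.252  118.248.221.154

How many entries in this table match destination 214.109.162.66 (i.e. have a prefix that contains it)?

Prefixes containing 214.109.162.66:
  212.0.0.0/6 (212.0.0.0 - 215.255.255.255)
  214.0.0.0/9 (214.0.0.0 - 214.127.255.255)
  214.108.0.0/14 (214.108.0.0 - 214.111.255.255)
  214.109.128.0/17 (214.109.128.0 - 214.109.255.255)
  214.109.160.0/19 (214.109.160.0 - 214.109.191.255)
Total matching entries: 5.

5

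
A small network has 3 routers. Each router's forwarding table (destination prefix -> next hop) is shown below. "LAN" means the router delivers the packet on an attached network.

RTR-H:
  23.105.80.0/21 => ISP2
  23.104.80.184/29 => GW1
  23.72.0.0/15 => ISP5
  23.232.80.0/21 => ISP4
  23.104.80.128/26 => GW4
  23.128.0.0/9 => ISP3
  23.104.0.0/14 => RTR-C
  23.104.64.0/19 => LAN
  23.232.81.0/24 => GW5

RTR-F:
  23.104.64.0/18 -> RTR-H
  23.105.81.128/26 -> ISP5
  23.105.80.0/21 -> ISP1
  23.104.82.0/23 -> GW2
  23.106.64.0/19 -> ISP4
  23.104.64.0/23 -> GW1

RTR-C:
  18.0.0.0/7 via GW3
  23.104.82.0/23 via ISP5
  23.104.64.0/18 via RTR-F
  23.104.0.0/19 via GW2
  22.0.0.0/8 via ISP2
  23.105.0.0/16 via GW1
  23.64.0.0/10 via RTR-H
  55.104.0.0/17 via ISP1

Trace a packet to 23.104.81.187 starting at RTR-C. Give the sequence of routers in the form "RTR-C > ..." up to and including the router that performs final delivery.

RTR-C > RTR-F > RTR-H

At RTR-C: longest match for 23.104.81.187 is 23.104.64.0/18 -> RTR-F
At RTR-F: longest match for 23.104.81.187 is 23.104.64.0/18 -> RTR-H
At RTR-H: longest match for 23.104.81.187 is 23.104.64.0/19 -> LAN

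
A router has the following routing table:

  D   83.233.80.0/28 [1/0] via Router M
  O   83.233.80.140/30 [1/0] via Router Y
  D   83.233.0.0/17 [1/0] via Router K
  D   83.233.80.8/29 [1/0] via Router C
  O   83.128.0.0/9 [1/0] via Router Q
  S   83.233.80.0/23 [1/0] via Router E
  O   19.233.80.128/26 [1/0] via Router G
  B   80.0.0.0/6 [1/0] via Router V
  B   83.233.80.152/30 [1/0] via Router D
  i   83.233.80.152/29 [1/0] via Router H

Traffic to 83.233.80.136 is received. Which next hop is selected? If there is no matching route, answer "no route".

Router E

Routes whose prefix contains 83.233.80.136:
  80.0.0.0/6 (80.0.0.0 - 83.255.255.255) -> Router V
  83.128.0.0/9 (83.128.0.0 - 83.255.255.255) -> Router Q
  83.233.0.0/17 (83.233.0.0 - 83.233.127.255) -> Router K
  83.233.80.0/23 (83.233.80.0 - 83.233.81.255) -> Router E
More-specific entries that do NOT match:
  83.233.80.140/30 (83.233.80.140 - 83.233.80.143) does not contain 83.233.80.136
  83.233.80.152/30 (83.233.80.152 - 83.233.80.155) does not contain 83.233.80.136
  83.233.80.8/29 (83.233.80.8 - 83.233.80.15) does not contain 83.233.80.136
  83.233.80.152/29 (83.233.80.152 - 83.233.80.159) does not contain 83.233.80.136
  83.233.80.0/28 (83.233.80.0 - 83.233.80.15) does not contain 83.233.80.136
  19.233.80.128/26 (19.233.80.128 - 19.233.80.191) does not contain 83.233.80.136
Longest matching prefix is /23 -> next hop Router E.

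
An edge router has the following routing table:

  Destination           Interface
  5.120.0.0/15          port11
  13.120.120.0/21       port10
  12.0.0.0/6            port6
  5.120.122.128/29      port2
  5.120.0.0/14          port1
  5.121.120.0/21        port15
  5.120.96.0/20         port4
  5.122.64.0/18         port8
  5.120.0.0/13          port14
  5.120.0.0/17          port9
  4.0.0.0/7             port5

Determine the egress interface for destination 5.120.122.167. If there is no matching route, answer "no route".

port9

Routes whose prefix contains 5.120.122.167:
  4.0.0.0/7 (4.0.0.0 - 5.255.255.255) -> port5
  5.120.0.0/13 (5.120.0.0 - 5.127.255.255) -> port14
  5.120.0.0/14 (5.120.0.0 - 5.123.255.255) -> port1
  5.120.0.0/15 (5.120.0.0 - 5.121.255.255) -> port11
  5.120.0.0/17 (5.120.0.0 - 5.120.127.255) -> port9
More-specific entries that do NOT match:
  5.120.122.128/29 (5.120.122.128 - 5.120.122.135) does not contain 5.120.122.167
  13.120.120.0/21 (13.120.120.0 - 13.120.127.255) does not contain 5.120.122.167
  5.121.120.0/21 (5.121.120.0 - 5.121.127.255) does not contain 5.120.122.167
  5.120.96.0/20 (5.120.96.0 - 5.120.111.255) does not contain 5.120.122.167
  5.122.64.0/18 (5.122.64.0 - 5.122.127.255) does not contain 5.120.122.167
Longest matching prefix is /17 -> interface port9.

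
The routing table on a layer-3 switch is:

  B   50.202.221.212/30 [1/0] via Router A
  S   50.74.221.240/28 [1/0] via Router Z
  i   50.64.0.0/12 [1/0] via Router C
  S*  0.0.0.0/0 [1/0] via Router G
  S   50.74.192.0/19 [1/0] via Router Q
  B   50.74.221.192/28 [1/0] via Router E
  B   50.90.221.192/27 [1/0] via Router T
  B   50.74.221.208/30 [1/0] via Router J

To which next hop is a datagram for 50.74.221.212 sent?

Router Q

Routes whose prefix contains 50.74.221.212:
  0.0.0.0/0 (default, matches everything) -> Router G
  50.64.0.0/12 (50.64.0.0 - 50.79.255.255) -> Router C
  50.74.192.0/19 (50.74.192.0 - 50.74.223.255) -> Router Q
More-specific entries that do NOT match:
  50.202.221.212/30 (50.202.221.212 - 50.202.221.215) does not contain 50.74.221.212
  50.74.221.208/30 (50.74.221.208 - 50.74.221.211) does not contain 50.74.221.212
  50.74.221.240/28 (50.74.221.240 - 50.74.221.255) does not contain 50.74.221.212
  50.74.221.192/28 (50.74.221.192 - 50.74.221.207) does not contain 50.74.221.212
  50.90.221.192/27 (50.90.221.192 - 50.90.221.223) does not contain 50.74.221.212
Longest matching prefix is /19 -> next hop Router Q.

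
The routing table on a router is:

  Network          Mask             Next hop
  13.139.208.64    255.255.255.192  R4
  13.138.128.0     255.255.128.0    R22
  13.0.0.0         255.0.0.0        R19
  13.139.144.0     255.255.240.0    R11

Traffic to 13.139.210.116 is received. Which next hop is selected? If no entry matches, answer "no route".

R19

Routes whose prefix contains 13.139.210.116:
  13.0.0.0/8 (13.0.0.0 - 13.255.255.255) -> R19
More-specific entries that do NOT match:
  13.139.208.64/26 (13.139.208.64 - 13.139.208.127) does not contain 13.139.210.116
  13.139.144.0/20 (13.139.144.0 - 13.139.159.255) does not contain 13.139.210.116
  13.138.128.0/17 (13.138.128.0 - 13.138.255.255) does not contain 13.139.210.116
Longest matching prefix is /8 -> next hop R19.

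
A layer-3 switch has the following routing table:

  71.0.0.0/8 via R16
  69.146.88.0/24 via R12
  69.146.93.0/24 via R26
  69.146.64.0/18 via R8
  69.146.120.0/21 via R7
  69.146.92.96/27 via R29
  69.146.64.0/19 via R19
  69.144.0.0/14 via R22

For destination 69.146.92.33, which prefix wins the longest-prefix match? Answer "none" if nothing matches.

Entries matching 69.146.92.33:
  69.144.0.0/14 (69.144.0.0 - 69.147.255.255)
  69.146.64.0/18 (69.146.64.0 - 69.146.127.255)
  69.146.64.0/19 (69.146.64.0 - 69.146.95.255)
Most specific is 69.146.64.0/19.

69.146.64.0/19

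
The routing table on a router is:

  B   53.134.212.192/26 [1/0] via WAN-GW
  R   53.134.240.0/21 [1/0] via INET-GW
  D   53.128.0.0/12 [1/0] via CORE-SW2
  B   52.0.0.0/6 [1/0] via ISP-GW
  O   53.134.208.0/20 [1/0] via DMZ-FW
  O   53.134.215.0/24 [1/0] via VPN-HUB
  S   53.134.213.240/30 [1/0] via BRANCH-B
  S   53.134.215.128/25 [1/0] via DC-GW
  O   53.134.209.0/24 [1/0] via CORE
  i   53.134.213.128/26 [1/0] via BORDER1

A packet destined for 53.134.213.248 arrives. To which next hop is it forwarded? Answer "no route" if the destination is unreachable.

DMZ-FW

Routes whose prefix contains 53.134.213.248:
  52.0.0.0/6 (52.0.0.0 - 55.255.255.255) -> ISP-GW
  53.128.0.0/12 (53.128.0.0 - 53.143.255.255) -> CORE-SW2
  53.134.208.0/20 (53.134.208.0 - 53.134.223.255) -> DMZ-FW
More-specific entries that do NOT match:
  53.134.213.240/30 (53.134.213.240 - 53.134.213.243) does not contain 53.134.213.248
  53.134.212.192/26 (53.134.212.192 - 53.134.212.255) does not contain 53.134.213.248
  53.134.213.128/26 (53.134.213.128 - 53.134.213.191) does not contain 53.134.213.248
  53.134.215.128/25 (53.134.215.128 - 53.134.215.255) does not contain 53.134.213.248
  53.134.215.0/24 (53.134.215.0 - 53.134.215.255) does not contain 53.134.213.248
  53.134.209.0/24 (53.134.209.0 - 53.134.209.255) does not contain 53.134.213.248
  53.134.240.0/21 (53.134.240.0 - 53.134.247.255) does not contain 53.134.213.248
Longest matching prefix is /20 -> next hop DMZ-FW.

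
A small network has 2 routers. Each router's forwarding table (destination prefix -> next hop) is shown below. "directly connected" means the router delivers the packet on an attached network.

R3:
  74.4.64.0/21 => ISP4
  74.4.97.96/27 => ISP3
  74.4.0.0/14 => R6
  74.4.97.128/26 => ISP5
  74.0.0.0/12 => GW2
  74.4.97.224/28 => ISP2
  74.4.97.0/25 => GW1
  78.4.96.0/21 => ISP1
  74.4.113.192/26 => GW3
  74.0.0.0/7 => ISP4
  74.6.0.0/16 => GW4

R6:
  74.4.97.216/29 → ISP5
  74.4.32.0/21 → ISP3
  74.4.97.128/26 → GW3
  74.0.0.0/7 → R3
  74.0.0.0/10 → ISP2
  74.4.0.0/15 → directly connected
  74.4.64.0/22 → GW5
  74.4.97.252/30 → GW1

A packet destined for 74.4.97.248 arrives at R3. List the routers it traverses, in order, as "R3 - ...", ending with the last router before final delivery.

At R3: longest match for 74.4.97.248 is 74.4.0.0/14 -> R6
At R6: longest match for 74.4.97.248 is 74.4.0.0/15 -> directly connected

R3 - R6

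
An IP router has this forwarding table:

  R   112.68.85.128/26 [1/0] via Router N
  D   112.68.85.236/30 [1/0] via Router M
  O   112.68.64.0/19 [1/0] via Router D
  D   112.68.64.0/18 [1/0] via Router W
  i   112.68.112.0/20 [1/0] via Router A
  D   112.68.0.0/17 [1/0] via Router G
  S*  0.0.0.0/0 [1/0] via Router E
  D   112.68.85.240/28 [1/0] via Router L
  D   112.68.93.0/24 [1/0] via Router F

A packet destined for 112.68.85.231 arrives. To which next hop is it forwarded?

Router D

Routes whose prefix contains 112.68.85.231:
  0.0.0.0/0 (default, matches everything) -> Router E
  112.68.0.0/17 (112.68.0.0 - 112.68.127.255) -> Router G
  112.68.64.0/18 (112.68.64.0 - 112.68.127.255) -> Router W
  112.68.64.0/19 (112.68.64.0 - 112.68.95.255) -> Router D
More-specific entries that do NOT match:
  112.68.85.236/30 (112.68.85.236 - 112.68.85.239) does not contain 112.68.85.231
  112.68.85.240/28 (112.68.85.240 - 112.68.85.255) does not contain 112.68.85.231
  112.68.85.128/26 (112.68.85.128 - 112.68.85.191) does not contain 112.68.85.231
  112.68.93.0/24 (112.68.93.0 - 112.68.93.255) does not contain 112.68.85.231
  112.68.112.0/20 (112.68.112.0 - 112.68.127.255) does not contain 112.68.85.231
Longest matching prefix is /19 -> next hop Router D.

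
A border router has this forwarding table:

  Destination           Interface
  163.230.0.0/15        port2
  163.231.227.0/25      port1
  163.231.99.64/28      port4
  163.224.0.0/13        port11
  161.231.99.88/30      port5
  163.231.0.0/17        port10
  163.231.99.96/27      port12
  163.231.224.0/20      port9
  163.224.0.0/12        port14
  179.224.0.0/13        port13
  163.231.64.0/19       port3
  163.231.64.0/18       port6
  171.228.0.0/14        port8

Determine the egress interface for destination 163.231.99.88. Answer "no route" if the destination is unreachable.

Routes whose prefix contains 163.231.99.88:
  163.224.0.0/12 (163.224.0.0 - 163.239.255.255) -> port14
  163.224.0.0/13 (163.224.0.0 - 163.231.255.255) -> port11
  163.230.0.0/15 (163.230.0.0 - 163.231.255.255) -> port2
  163.231.0.0/17 (163.231.0.0 - 163.231.127.255) -> port10
  163.231.64.0/18 (163.231.64.0 - 163.231.127.255) -> port6
More-specific entries that do NOT match:
  161.231.99.88/30 (161.231.99.88 - 161.231.99.91) does not contain 163.231.99.88
  163.231.99.64/28 (163.231.99.64 - 163.231.99.79) does not contain 163.231.99.88
  163.231.99.96/27 (163.231.99.96 - 163.231.99.127) does not contain 163.231.99.88
  163.231.227.0/25 (163.231.227.0 - 163.231.227.127) does not contain 163.231.99.88
  163.231.224.0/20 (163.231.224.0 - 163.231.239.255) does not contain 163.231.99.88
  163.231.64.0/19 (163.231.64.0 - 163.231.95.255) does not contain 163.231.99.88
Longest matching prefix is /18 -> interface port6.

port6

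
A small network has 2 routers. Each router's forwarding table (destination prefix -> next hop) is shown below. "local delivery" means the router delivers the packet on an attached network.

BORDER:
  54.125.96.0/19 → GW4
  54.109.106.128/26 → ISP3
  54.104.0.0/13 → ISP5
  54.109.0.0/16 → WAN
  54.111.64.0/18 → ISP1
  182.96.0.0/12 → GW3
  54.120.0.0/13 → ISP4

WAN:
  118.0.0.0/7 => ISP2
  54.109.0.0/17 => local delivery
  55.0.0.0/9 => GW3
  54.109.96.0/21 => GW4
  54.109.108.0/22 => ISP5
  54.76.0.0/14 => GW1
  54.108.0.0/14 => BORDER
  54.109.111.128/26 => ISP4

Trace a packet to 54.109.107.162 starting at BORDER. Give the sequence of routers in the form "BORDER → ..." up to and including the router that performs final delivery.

BORDER → WAN

At BORDER: longest match for 54.109.107.162 is 54.109.0.0/16 -> WAN
At WAN: longest match for 54.109.107.162 is 54.109.0.0/17 -> local delivery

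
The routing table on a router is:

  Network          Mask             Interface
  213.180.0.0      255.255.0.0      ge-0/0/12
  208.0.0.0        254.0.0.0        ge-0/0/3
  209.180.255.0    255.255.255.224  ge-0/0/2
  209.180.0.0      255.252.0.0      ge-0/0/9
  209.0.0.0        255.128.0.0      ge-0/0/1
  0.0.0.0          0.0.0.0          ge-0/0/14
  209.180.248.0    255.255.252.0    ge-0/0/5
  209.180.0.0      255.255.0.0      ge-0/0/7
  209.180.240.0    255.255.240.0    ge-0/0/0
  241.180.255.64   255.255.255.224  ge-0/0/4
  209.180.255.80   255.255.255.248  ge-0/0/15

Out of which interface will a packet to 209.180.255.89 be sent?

ge-0/0/0

Routes whose prefix contains 209.180.255.89:
  0.0.0.0/0 (default, matches everything) -> ge-0/0/14
  208.0.0.0/7 (208.0.0.0 - 209.255.255.255) -> ge-0/0/3
  209.180.0.0/14 (209.180.0.0 - 209.183.255.255) -> ge-0/0/9
  209.180.0.0/16 (209.180.0.0 - 209.180.255.255) -> ge-0/0/7
  209.180.240.0/20 (209.180.240.0 - 209.180.255.255) -> ge-0/0/0
More-specific entries that do NOT match:
  209.180.255.80/29 (209.180.255.80 - 209.180.255.87) does not contain 209.180.255.89
  209.180.255.0/27 (209.180.255.0 - 209.180.255.31) does not contain 209.180.255.89
  241.180.255.64/27 (241.180.255.64 - 241.180.255.95) does not contain 209.180.255.89
  209.180.248.0/22 (209.180.248.0 - 209.180.251.255) does not contain 209.180.255.89
Longest matching prefix is /20 -> interface ge-0/0/0.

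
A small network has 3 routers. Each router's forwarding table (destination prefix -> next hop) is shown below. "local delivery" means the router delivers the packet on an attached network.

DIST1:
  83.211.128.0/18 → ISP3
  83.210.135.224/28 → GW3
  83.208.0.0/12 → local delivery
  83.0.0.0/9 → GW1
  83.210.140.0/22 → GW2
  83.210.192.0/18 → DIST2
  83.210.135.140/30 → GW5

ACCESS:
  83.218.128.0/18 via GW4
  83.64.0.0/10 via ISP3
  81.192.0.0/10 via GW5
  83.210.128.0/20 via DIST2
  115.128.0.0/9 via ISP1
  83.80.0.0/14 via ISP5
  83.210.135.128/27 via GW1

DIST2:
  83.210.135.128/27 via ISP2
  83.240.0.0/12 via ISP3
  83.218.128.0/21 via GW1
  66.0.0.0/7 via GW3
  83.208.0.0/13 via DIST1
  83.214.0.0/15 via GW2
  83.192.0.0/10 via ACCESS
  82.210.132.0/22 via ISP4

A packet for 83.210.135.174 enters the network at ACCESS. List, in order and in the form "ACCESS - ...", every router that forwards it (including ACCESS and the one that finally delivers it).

At ACCESS: longest match for 83.210.135.174 is 83.210.128.0/20 -> DIST2
At DIST2: longest match for 83.210.135.174 is 83.208.0.0/13 -> DIST1
At DIST1: longest match for 83.210.135.174 is 83.208.0.0/12 -> local delivery

ACCESS - DIST2 - DIST1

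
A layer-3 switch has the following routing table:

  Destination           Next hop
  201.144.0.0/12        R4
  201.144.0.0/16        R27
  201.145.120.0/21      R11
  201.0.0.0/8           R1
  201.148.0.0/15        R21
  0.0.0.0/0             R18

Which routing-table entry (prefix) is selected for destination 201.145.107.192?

201.144.0.0/12

Entries matching 201.145.107.192:
  0.0.0.0/0 (default, matches everything)
  201.0.0.0/8 (201.0.0.0 - 201.255.255.255)
  201.144.0.0/12 (201.144.0.0 - 201.159.255.255)
Most specific is 201.144.0.0/12.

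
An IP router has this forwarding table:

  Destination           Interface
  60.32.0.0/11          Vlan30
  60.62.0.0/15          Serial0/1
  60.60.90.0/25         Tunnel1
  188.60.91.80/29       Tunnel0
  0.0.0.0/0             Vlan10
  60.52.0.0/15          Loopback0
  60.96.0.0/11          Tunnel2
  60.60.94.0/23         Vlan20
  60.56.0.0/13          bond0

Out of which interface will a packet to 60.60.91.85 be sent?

bond0

Routes whose prefix contains 60.60.91.85:
  0.0.0.0/0 (default, matches everything) -> Vlan10
  60.32.0.0/11 (60.32.0.0 - 60.63.255.255) -> Vlan30
  60.56.0.0/13 (60.56.0.0 - 60.63.255.255) -> bond0
More-specific entries that do NOT match:
  188.60.91.80/29 (188.60.91.80 - 188.60.91.87) does not contain 60.60.91.85
  60.60.90.0/25 (60.60.90.0 - 60.60.90.127) does not contain 60.60.91.85
  60.60.94.0/23 (60.60.94.0 - 60.60.95.255) does not contain 60.60.91.85
  60.62.0.0/15 (60.62.0.0 - 60.63.255.255) does not contain 60.60.91.85
  60.52.0.0/15 (60.52.0.0 - 60.53.255.255) does not contain 60.60.91.85
Longest matching prefix is /13 -> interface bond0.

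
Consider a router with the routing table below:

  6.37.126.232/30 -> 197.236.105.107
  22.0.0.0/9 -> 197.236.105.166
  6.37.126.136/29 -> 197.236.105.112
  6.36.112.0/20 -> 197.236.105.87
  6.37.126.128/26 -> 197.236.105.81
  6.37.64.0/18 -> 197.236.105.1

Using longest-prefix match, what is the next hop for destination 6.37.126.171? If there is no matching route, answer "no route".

Routes whose prefix contains 6.37.126.171:
  6.37.64.0/18 (6.37.64.0 - 6.37.127.255) -> 197.236.105.1
  6.37.126.128/26 (6.37.126.128 - 6.37.126.191) -> 197.236.105.81
More-specific entries that do NOT match:
  6.37.126.232/30 (6.37.126.232 - 6.37.126.235) does not contain 6.37.126.171
  6.37.126.136/29 (6.37.126.136 - 6.37.126.143) does not contain 6.37.126.171
Longest matching prefix is /26 -> next hop 197.236.105.81.

197.236.105.81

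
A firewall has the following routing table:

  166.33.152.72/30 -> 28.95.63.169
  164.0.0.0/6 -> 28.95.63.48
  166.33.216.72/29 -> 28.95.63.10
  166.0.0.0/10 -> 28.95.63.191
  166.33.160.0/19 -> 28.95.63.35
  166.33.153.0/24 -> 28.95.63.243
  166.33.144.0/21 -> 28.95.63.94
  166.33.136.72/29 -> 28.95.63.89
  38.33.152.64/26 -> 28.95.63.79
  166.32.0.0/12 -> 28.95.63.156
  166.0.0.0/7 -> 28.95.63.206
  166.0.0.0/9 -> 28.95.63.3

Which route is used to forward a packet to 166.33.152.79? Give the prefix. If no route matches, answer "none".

166.32.0.0/12

Entries matching 166.33.152.79:
  164.0.0.0/6 (164.0.0.0 - 167.255.255.255)
  166.0.0.0/7 (166.0.0.0 - 167.255.255.255)
  166.0.0.0/9 (166.0.0.0 - 166.127.255.255)
  166.0.0.0/10 (166.0.0.0 - 166.63.255.255)
  166.32.0.0/12 (166.32.0.0 - 166.47.255.255)
Most specific is 166.32.0.0/12.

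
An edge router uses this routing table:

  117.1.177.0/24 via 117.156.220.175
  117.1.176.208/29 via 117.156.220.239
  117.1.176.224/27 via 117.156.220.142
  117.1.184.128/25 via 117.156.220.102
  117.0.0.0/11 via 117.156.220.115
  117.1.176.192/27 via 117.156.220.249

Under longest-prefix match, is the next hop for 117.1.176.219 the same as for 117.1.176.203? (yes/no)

117.1.176.219: longest match 117.1.176.192/27 -> 117.156.220.249
117.1.176.203: longest match 117.1.176.192/27 -> 117.156.220.249

yes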